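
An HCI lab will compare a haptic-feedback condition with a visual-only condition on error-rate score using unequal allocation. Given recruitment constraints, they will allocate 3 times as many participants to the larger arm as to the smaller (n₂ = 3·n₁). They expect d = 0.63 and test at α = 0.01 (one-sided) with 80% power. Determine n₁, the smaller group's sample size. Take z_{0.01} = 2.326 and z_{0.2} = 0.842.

With allocation ratio k = n₂/n₁ = 3, Var(x̄₁−x̄₂) = σ²(1/n₁ + 1/(k·n₁)) = σ²·(k+1)/(k·n₁).
So n₁ = (1 + 1/k)·((z_{α} + z_β)/d)² = 1.333 × (3.168/0.63)².
n₁ = 1.333 × 25.29 = 33.7.
Round up: n₁ = 34, giving n₂ = 3 × 34 = 102.

n₁ = 34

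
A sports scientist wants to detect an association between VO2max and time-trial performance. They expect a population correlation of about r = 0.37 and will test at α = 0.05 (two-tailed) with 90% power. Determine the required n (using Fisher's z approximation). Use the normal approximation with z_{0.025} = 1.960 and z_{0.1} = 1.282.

n = 73

Fisher's z: C = ½·ln((1+r)/(1−r)) = ½·ln(2.1746) = 0.3884.
n = ((z_{α/2} + z_β)/C)² + 3.
(1.960 + 1.282) / 0.3884 = 3.242 / 0.3884 = 8.347.
n = 8.347² + 3 = 69.67 + 3 = 72.7.
Round up.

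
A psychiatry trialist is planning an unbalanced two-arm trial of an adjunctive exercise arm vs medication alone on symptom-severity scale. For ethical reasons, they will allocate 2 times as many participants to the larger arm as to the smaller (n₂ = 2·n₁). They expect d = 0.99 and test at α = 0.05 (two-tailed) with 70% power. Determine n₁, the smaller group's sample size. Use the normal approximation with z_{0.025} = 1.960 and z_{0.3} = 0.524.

With allocation ratio k = n₂/n₁ = 2, Var(x̄₁−x̄₂) = σ²(1/n₁ + 1/(k·n₁)) = σ²·(k+1)/(k·n₁).
So n₁ = (1 + 1/k)·((z_{α/2} + z_β)/d)² = 1.500 × (2.484/0.99)².
n₁ = 1.500 × 6.30 = 9.4.
Round up: n₁ = 10, giving n₂ = 2 × 10 = 20.

n₁ = 10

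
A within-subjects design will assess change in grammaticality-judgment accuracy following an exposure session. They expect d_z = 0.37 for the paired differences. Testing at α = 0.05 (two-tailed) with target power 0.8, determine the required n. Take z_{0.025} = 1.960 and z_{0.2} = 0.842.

For a paired (one-sample on differences) test: n = ((z_{α/2} + z_β) / d)².
z_{α/2} + z_β = 1.960 + 0.842 = 2.802.
n = (2.802 / 0.37)² = 7.573² = 57.35.
Round up.

n = 58 pairs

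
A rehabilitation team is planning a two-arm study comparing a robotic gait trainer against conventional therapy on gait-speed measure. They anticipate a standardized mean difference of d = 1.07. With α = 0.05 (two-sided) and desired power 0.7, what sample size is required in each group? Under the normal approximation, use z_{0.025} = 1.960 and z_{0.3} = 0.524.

n = 11 per group

For two independent groups with equal n: n = 2·((z_{α/2} + z_β) / d)².
z_{α/2} + z_β = 1.960 + 0.524 = 2.484.
n = 2 × (2.484 / 1.07)² = 2 × 2.321² = 2 × 5.39 = 10.8.
Round up to the next whole participant.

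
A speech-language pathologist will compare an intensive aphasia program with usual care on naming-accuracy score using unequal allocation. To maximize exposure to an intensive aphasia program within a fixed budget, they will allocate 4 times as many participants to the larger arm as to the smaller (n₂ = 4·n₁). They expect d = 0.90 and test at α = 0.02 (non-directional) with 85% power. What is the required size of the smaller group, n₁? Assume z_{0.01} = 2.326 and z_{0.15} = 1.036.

With allocation ratio k = n₂/n₁ = 4, Var(x̄₁−x̄₂) = σ²(1/n₁ + 1/(k·n₁)) = σ²·(k+1)/(k·n₁).
So n₁ = (1 + 1/k)·((z_{α/2} + z_β)/d)² = 1.250 × (3.362/0.90)².
n₁ = 1.250 × 13.95 = 17.4.
Round up: n₁ = 18, giving n₂ = 4 × 18 = 72.

n₁ = 18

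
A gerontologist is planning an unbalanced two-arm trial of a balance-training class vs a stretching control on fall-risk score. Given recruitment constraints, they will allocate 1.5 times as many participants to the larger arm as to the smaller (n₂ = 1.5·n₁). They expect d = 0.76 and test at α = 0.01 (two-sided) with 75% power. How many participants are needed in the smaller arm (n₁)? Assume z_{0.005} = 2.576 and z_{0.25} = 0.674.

With allocation ratio k = n₂/n₁ = 1.5, Var(x̄₁−x̄₂) = σ²(1/n₁ + 1/(k·n₁)) = σ²·(k+1)/(k·n₁).
So n₁ = (1 + 1/k)·((z_{α/2} + z_β)/d)² = 1.667 × (3.250/0.76)².
n₁ = 1.667 × 18.29 = 30.5.
Round up: n₁ = 31, giving n₂ = ⌈1.5 × 31⌉ = ⌈46.5⌉ = 47.

n₁ = 31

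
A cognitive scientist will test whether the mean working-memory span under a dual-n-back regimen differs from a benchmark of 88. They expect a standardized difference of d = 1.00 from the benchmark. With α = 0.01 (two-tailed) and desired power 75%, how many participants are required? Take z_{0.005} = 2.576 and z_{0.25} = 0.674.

For a one-sample test: n = ((z_{α/2} + z_β) / d)².
z_{α/2} + z_β = 2.576 + 0.674 = 3.250.
n = (3.250 / 1.00)² = 3.250² = 10.56.
Round up.

n = 11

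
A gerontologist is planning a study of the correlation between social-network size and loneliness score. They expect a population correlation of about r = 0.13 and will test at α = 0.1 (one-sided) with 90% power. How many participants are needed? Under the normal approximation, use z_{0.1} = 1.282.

n = 388

Fisher's z: C = ½·ln((1+r)/(1−r)) = ½·ln(1.2989) = 0.1307.
n = ((z_{α} + z_β)/C)² + 3.
(1.282 + 1.282) / 0.1307 = 2.564 / 0.1307 = 19.617.
n = 19.617² + 3 = 384.84 + 3 = 387.8.
Round up.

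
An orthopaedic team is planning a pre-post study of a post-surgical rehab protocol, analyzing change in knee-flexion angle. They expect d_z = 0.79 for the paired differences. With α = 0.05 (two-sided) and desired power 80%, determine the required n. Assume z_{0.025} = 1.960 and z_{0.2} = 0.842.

n = 13 pairs

For a paired (one-sample on differences) test: n = ((z_{α/2} + z_β) / d)².
z_{α/2} + z_β = 1.960 + 0.842 = 2.802.
n = (2.802 / 0.79)² = 3.547² = 12.58.
Round up.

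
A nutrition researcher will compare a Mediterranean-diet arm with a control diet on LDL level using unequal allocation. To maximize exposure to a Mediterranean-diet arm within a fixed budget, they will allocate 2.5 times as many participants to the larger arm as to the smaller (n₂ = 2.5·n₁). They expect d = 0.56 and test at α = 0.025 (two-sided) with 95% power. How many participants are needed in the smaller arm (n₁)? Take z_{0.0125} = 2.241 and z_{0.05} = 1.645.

With allocation ratio k = n₂/n₁ = 2.5, Var(x̄₁−x̄₂) = σ²(1/n₁ + 1/(k·n₁)) = σ²·(k+1)/(k·n₁).
So n₁ = (1 + 1/k)·((z_{α/2} + z_β)/d)² = 1.400 × (3.886/0.56)².
n₁ = 1.400 × 48.15 = 67.4.
Round up: n₁ = 68, giving n₂ = 2.5 × 68 = 170.

n₁ = 68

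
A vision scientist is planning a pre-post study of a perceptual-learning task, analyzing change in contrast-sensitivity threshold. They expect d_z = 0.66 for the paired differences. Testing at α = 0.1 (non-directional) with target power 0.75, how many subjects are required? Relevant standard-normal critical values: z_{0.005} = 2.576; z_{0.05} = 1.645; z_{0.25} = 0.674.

For a paired (one-sample on differences) test: n = ((z_{α/2} + z_β) / d)².
z_{α/2} + z_β = 1.645 + 0.674 = 2.319.
n = (2.319 / 0.66)² = 3.514² = 12.35.
Round up.

n = 13 pairs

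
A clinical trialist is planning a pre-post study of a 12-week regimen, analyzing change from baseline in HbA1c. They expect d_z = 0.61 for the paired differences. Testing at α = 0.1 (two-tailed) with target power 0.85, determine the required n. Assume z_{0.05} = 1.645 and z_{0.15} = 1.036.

n = 20 pairs

For a paired (one-sample on differences) test: n = ((z_{α/2} + z_β) / d)².
z_{α/2} + z_β = 1.645 + 1.036 = 2.681.
n = (2.681 / 0.61)² = 4.395² = 19.32.
Round up.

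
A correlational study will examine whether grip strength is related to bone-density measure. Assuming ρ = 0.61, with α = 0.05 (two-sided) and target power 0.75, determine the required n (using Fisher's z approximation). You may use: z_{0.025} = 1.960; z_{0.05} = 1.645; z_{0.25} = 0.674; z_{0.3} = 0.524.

n = 17

Fisher's z: C = ½·ln((1+r)/(1−r)) = ½·ln(4.1282) = 0.7089.
n = ((z_{α/2} + z_β)/C)² + 3.
(1.960 + 0.674) / 0.7089 = 2.634 / 0.7089 = 3.716.
n = 3.716² + 3 = 13.81 + 3 = 16.8.
Round up.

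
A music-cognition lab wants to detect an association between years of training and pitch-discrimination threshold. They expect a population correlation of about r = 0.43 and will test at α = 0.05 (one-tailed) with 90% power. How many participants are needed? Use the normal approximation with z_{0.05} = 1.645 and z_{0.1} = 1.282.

Fisher's z: C = ½·ln((1+r)/(1−r)) = ½·ln(2.5088) = 0.4599.
n = ((z_{α} + z_β)/C)² + 3.
(1.645 + 1.282) / 0.4599 = 2.927 / 0.4599 = 6.364.
n = 6.364² + 3 = 40.51 + 3 = 43.5.
Round up.

n = 44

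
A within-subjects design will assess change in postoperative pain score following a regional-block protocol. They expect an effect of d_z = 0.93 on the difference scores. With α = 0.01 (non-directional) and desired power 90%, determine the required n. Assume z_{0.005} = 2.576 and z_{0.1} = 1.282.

n = 18 pairs

For a paired (one-sample on differences) test: n = ((z_{α/2} + z_β) / d)².
z_{α/2} + z_β = 2.576 + 1.282 = 3.858.
n = (3.858 / 0.93)² = 4.148² = 17.21.
Round up.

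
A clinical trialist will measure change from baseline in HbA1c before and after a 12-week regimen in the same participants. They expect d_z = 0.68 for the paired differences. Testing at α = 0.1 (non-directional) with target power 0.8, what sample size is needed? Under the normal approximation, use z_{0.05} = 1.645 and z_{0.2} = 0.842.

n = 14 pairs

For a paired (one-sample on differences) test: n = ((z_{α/2} + z_β) / d)².
z_{α/2} + z_β = 1.645 + 0.842 = 2.487.
n = (2.487 / 0.68)² = 3.657² = 13.38.
Round up.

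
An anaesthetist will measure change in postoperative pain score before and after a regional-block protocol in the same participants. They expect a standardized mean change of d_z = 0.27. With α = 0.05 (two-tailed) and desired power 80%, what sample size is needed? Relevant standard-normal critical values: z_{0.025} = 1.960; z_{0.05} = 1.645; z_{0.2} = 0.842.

For a paired (one-sample on differences) test: n = ((z_{α/2} + z_β) / d)².
z_{α/2} + z_β = 1.960 + 0.842 = 2.802.
n = (2.802 / 0.27)² = 10.378² = 107.70.
Round up.

n = 108 pairs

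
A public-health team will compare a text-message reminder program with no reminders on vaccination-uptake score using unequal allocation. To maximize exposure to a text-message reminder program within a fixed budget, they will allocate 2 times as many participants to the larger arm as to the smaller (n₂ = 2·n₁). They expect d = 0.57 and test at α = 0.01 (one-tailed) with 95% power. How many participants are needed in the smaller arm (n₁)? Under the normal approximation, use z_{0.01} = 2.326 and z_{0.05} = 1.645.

With allocation ratio k = n₂/n₁ = 2, Var(x̄₁−x̄₂) = σ²(1/n₁ + 1/(k·n₁)) = σ²·(k+1)/(k·n₁).
So n₁ = (1 + 1/k)·((z_{α} + z_β)/d)² = 1.500 × (3.971/0.57)².
n₁ = 1.500 × 48.53 = 72.8.
Round up: n₁ = 73, giving n₂ = 2 × 73 = 146.

n₁ = 73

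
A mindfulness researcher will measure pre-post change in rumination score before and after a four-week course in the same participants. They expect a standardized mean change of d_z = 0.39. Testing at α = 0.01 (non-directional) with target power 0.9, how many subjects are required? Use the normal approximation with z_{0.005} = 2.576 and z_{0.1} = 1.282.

For a paired (one-sample on differences) test: n = ((z_{α/2} + z_β) / d)².
z_{α/2} + z_β = 2.576 + 1.282 = 3.858.
n = (3.858 / 0.39)² = 9.892² = 97.86.
Round up.

n = 98 pairs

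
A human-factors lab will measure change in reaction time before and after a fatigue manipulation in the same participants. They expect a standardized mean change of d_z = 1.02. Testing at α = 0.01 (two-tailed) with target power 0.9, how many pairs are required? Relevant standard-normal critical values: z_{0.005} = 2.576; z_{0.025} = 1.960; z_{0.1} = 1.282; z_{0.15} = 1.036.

n = 15 pairs

For a paired (one-sample on differences) test: n = ((z_{α/2} + z_β) / d)².
z_{α/2} + z_β = 2.576 + 1.282 = 3.858.
n = (3.858 / 1.02)² = 3.782² = 14.31.
Round up.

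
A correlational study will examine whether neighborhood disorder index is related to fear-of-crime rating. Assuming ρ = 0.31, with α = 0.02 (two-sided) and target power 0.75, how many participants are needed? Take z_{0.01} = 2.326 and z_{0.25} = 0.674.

Fisher's z: C = ½·ln((1+r)/(1−r)) = ½·ln(1.8986) = 0.3205.
n = ((z_{α/2} + z_β)/C)² + 3.
(2.326 + 0.674) / 0.3205 = 3.000 / 0.3205 = 9.360.
n = 9.360² + 3 = 87.62 + 3 = 90.6.
Round up.

n = 91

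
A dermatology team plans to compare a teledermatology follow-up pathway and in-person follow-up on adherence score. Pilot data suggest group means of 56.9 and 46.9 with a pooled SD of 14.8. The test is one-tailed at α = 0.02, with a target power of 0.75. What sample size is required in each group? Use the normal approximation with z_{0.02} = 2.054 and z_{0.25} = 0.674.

Cohen's d = |M₁ − M₂| / SD_pooled = |56.9 − 46.9| / 14.8 = 10.0 / 14.8 = 0.676.
For two independent groups with equal n: n = 2·((z_{α} + z_β) / d)².
z_{α} + z_β = 2.054 + 0.674 = 2.728.
n = 2 × (2.728 / 0.676)² = 2 × 4.036² = 2 × 16.29 = 32.6.
Round up to the next whole participant.

n = 33 per group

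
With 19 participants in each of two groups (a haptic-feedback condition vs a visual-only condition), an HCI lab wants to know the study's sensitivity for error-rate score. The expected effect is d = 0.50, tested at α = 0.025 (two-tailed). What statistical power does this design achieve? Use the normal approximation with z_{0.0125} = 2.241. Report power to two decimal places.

power ≈ 0.24

For two equal groups, power = Φ(d·√(n/2) − z_{α/2}).
d·√(n/2) = 0.50 × √(19/2) = 0.50 × 3.082 = 1.541.
z_β = 1.541 − 2.241 = -0.700.
Power = Φ(-0.700) = 0.242.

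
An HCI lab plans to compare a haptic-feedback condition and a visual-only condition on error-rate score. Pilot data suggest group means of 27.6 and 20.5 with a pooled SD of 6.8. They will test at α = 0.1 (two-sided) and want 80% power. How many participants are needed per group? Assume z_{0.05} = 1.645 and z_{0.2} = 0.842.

n = 12 per group

Cohen's d = |M₁ − M₂| / SD_pooled = |27.6 − 20.5| / 6.8 = 7.1 / 6.8 = 1.044.
For two independent groups with equal n: n = 2·((z_{α/2} + z_β) / d)².
z_{α/2} + z_β = 1.645 + 0.842 = 2.487.
n = 2 × (2.487 / 1.044)² = 2 × 2.382² = 2 × 5.67 = 11.3.
Round up to the next whole participant.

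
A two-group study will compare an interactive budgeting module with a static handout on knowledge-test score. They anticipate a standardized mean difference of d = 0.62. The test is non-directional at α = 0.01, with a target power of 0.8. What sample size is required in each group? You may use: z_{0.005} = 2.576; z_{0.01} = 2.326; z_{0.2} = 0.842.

For two independent groups with equal n: n = 2·((z_{α/2} + z_β) / d)².
z_{α/2} + z_β = 2.576 + 0.842 = 3.418.
n = 2 × (3.418 / 0.62)² = 2 × 5.513² = 2 × 30.39 = 60.8.
Round up to the next whole participant.

n = 61 per group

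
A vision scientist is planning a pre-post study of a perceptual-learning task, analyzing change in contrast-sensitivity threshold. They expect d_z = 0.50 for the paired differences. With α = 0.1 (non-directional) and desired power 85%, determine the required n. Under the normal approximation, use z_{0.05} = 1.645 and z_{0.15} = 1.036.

n = 29 pairs

For a paired (one-sample on differences) test: n = ((z_{α/2} + z_β) / d)².
z_{α/2} + z_β = 1.645 + 1.036 = 2.681.
n = (2.681 / 0.50)² = 5.362² = 28.75.
Round up.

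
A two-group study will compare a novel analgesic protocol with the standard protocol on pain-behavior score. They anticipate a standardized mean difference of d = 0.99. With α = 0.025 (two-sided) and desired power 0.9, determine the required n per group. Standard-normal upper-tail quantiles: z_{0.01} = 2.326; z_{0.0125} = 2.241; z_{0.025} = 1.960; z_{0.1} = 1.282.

For two independent groups with equal n: n = 2·((z_{α/2} + z_β) / d)².
z_{α/2} + z_β = 2.241 + 1.282 = 3.523.
n = 2 × (3.523 / 0.99)² = 2 × 3.559² = 2 × 12.66 = 25.3.
Round up to the next whole participant.

n = 26 per group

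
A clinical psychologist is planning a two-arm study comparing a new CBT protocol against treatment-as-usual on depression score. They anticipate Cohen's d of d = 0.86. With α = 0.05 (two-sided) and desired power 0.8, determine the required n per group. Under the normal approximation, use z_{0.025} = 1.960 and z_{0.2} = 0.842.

n = 22 per group

For two independent groups with equal n: n = 2·((z_{α/2} + z_β) / d)².
z_{α/2} + z_β = 1.960 + 0.842 = 2.802.
n = 2 × (2.802 / 0.86)² = 2 × 3.258² = 2 × 10.62 = 21.2.
Round up to the next whole participant.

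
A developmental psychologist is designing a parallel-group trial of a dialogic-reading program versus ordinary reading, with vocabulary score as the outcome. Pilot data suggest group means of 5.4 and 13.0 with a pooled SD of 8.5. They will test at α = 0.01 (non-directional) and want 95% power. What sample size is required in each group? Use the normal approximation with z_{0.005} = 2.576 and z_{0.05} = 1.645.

n = 45 per group

Cohen's d = |M₁ − M₂| / SD_pooled = |5.4 − 13.0| / 8.5 = 7.6 / 8.5 = 0.894.
For two independent groups with equal n: n = 2·((z_{α/2} + z_β) / d)².
z_{α/2} + z_β = 2.576 + 1.645 = 4.221.
n = 2 × (4.221 / 0.894)² = 2 × 4.721² = 2 × 22.29 = 44.6.
Round up to the next whole participant.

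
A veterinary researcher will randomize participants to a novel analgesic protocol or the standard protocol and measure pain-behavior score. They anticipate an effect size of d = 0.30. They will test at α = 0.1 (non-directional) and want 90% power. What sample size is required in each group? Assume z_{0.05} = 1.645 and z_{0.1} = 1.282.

n = 191 per group

For two independent groups with equal n: n = 2·((z_{α/2} + z_β) / d)².
z_{α/2} + z_β = 1.645 + 1.282 = 2.927.
n = 2 × (2.927 / 0.30)² = 2 × 9.757² = 2 × 95.19 = 190.4.
Round up to the next whole participant.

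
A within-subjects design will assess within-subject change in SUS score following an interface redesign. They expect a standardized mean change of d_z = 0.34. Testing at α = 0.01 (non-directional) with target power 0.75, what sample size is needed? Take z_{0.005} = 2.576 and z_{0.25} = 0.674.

n = 92 pairs

For a paired (one-sample on differences) test: n = ((z_{α/2} + z_β) / d)².
z_{α/2} + z_β = 2.576 + 0.674 = 3.250.
n = (3.250 / 0.34)² = 9.559² = 91.37.
Round up.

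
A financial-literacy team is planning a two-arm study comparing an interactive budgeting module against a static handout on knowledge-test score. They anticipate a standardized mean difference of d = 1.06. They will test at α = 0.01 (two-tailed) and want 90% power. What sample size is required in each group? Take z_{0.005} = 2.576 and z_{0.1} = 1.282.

For two independent groups with equal n: n = 2·((z_{α/2} + z_β) / d)².
z_{α/2} + z_β = 2.576 + 1.282 = 3.858.
n = 2 × (3.858 / 1.06)² = 2 × 3.640² = 2 × 13.25 = 26.5.
Round up to the next whole participant.

n = 27 per group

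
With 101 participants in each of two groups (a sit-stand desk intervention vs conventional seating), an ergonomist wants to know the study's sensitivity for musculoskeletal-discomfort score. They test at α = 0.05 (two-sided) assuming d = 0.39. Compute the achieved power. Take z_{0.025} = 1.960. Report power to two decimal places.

For two equal groups, power = Φ(d·√(n/2) − z_{α/2}).
d·√(n/2) = 0.39 × √(101/2) = 0.39 × 7.106 = 2.771.
z_β = 2.771 − 1.960 = 0.811.
Power = Φ(0.811) = 0.791.

power ≈ 0.79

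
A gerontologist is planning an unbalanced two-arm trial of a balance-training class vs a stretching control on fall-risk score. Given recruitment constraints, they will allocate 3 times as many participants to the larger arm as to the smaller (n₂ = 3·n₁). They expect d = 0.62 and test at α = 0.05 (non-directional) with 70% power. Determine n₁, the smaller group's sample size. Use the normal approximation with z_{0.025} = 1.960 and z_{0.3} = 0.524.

n₁ = 22

With allocation ratio k = n₂/n₁ = 3, Var(x̄₁−x̄₂) = σ²(1/n₁ + 1/(k·n₁)) = σ²·(k+1)/(k·n₁).
So n₁ = (1 + 1/k)·((z_{α/2} + z_β)/d)² = 1.333 × (2.484/0.62)².
n₁ = 1.333 × 16.05 = 21.4.
Round up: n₁ = 22, giving n₂ = 3 × 22 = 66.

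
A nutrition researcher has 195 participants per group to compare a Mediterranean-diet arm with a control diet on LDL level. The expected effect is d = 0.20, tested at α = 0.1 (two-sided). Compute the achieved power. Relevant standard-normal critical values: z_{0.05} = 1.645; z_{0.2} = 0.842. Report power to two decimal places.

power ≈ 0.63

For two equal groups, power = Φ(d·√(n/2) − z_{α/2}).
d·√(n/2) = 0.20 × √(195/2) = 0.20 × 9.874 = 1.975.
z_β = 1.975 − 1.645 = 0.330.
Power = Φ(0.330) = 0.629.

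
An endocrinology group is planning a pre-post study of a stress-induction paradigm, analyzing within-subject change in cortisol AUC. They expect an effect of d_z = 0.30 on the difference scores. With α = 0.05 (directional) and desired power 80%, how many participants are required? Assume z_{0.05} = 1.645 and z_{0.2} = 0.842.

n = 69 pairs

For a paired (one-sample on differences) test: n = ((z_{α} + z_β) / d)².
z_{α} + z_β = 1.645 + 0.842 = 2.487.
n = (2.487 / 0.30)² = 8.290² = 68.72.
Round up.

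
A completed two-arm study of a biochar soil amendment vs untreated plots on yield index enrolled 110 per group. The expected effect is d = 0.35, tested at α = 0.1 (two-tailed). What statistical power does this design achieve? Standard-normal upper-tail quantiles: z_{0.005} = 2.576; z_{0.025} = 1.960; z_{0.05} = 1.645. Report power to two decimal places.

For two equal groups, power = Φ(d·√(n/2) − z_{α/2}).
d·√(n/2) = 0.35 × √(110/2) = 0.35 × 7.416 = 2.596.
z_β = 2.596 − 1.645 = 0.951.
Power = Φ(0.951) = 0.829.

power ≈ 0.83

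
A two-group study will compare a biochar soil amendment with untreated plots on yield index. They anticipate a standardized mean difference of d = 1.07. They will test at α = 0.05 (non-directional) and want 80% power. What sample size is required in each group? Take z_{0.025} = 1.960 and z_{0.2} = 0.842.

n = 14 per group

For two independent groups with equal n: n = 2·((z_{α/2} + z_β) / d)².
z_{α/2} + z_β = 1.960 + 0.842 = 2.802.
n = 2 × (2.802 / 1.07)² = 2 × 2.619² = 2 × 6.86 = 13.7.
Round up to the next whole participant.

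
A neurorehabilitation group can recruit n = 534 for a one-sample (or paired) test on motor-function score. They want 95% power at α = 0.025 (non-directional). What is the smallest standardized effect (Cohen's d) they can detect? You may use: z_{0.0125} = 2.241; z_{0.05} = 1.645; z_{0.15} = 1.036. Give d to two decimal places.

For a single sample (or paired design) of n = 534: d_min = (z_{α/2} + z_β)/√n.
z-sum = 2.241 + 1.645 = 3.886.
d_min = 3.886 / √534 = 3.886 / 23.108 = 0.168.

d_min ≈ 0.17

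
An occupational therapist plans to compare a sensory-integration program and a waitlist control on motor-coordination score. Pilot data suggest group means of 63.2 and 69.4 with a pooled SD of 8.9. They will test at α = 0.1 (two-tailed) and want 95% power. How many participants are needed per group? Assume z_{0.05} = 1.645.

n = 45 per group

Cohen's d = |M₁ − M₂| / SD_pooled = |63.2 − 69.4| / 8.9 = 6.2 / 8.9 = 0.697.
For two independent groups with equal n: n = 2·((z_{α/2} + z_β) / d)².
z_{α/2} + z_β = 1.645 + 1.645 = 3.290.
n = 2 × (3.290 / 0.697)² = 2 × 4.720² = 2 × 22.28 = 44.6.
Round up to the next whole participant.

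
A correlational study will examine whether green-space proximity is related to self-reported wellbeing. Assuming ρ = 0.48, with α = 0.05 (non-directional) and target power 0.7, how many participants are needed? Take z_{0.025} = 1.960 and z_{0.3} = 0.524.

n = 26

Fisher's z: C = ½·ln((1+r)/(1−r)) = ½·ln(2.8462) = 0.5230.
n = ((z_{α/2} + z_β)/C)² + 3.
(1.960 + 0.524) / 0.5230 = 2.484 / 0.5230 = 4.750.
n = 4.750² + 3 = 22.56 + 3 = 25.6.
Round up.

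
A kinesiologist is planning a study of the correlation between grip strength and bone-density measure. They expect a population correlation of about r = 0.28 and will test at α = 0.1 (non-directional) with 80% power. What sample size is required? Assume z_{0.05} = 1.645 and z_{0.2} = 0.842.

Fisher's z: C = ½·ln((1+r)/(1−r)) = ½·ln(1.7778) = 0.2877.
n = ((z_{α/2} + z_β)/C)² + 3.
(1.645 + 0.842) / 0.2877 = 2.487 / 0.2877 = 8.644.
n = 8.644² + 3 = 74.73 + 3 = 77.7.
Round up.

n = 78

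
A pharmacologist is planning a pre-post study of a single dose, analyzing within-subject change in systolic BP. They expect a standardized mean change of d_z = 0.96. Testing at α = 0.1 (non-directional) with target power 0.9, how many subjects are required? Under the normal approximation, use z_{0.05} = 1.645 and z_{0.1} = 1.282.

For a paired (one-sample on differences) test: n = ((z_{α/2} + z_β) / d)².
z_{α/2} + z_β = 1.645 + 1.282 = 2.927.
n = (2.927 / 0.96)² = 3.049² = 9.30.
Round up.

n = 10 pairs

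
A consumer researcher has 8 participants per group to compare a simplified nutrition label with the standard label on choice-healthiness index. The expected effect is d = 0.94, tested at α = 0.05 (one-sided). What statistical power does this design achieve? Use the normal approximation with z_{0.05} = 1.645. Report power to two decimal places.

For two equal groups, power = Φ(d·√(n/2) − z_{α}).
d·√(n/2) = 0.94 × √(8/2) = 0.94 × 2.000 = 1.880.
z_β = 1.880 − 1.645 = 0.235.
Power = Φ(0.235) = 0.593.

power ≈ 0.59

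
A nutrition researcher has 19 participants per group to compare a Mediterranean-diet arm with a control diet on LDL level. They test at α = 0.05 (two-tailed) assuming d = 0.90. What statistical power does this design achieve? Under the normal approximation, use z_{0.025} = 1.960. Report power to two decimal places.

For two equal groups, power = Φ(d·√(n/2) − z_{α/2}).
d·√(n/2) = 0.90 × √(19/2) = 0.90 × 3.082 = 2.774.
z_β = 2.774 − 1.960 = 0.814.
Power = Φ(0.814) = 0.792.

power ≈ 0.79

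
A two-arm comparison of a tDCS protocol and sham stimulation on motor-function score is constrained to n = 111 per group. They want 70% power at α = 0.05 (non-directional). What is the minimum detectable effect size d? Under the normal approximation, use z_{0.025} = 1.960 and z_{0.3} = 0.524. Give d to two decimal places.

d_min ≈ 0.33

For two independent groups of n = 111 each: d_min = (z_{α/2} + z_β)·√(2/n).
z-sum = 1.960 + 0.524 = 2.484.
d_min = 2.484 × √(2/111) = 2.484 × 0.1342 = 0.333.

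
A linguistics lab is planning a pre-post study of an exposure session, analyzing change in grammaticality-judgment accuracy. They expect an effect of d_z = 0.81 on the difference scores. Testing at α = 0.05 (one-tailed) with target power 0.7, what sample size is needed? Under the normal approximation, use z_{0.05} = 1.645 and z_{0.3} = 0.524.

n = 8 pairs

For a paired (one-sample on differences) test: n = ((z_{α} + z_β) / d)².
z_{α} + z_β = 1.645 + 0.524 = 2.169.
n = (2.169 / 0.81)² = 2.678² = 7.17.
Round up.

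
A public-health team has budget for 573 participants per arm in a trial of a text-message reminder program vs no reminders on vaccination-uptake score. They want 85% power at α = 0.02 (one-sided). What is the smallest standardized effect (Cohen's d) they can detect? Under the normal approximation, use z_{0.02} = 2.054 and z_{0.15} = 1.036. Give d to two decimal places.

For two independent groups of n = 573 each: d_min = (z_{α} + z_β)·√(2/n).
z-sum = 2.054 + 1.036 = 3.090.
d_min = 3.090 × √(2/573) = 3.090 × 0.0591 = 0.183.

d_min ≈ 0.18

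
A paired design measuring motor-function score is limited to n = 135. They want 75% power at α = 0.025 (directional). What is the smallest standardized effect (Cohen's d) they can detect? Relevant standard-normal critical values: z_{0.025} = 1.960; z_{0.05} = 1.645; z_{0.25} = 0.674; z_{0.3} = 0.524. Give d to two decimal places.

For a single sample (or paired design) of n = 135: d_min = (z_{α} + z_β)/√n.
z-sum = 1.960 + 0.674 = 2.634.
d_min = 2.634 / √135 = 2.634 / 11.619 = 0.227.

d_min ≈ 0.23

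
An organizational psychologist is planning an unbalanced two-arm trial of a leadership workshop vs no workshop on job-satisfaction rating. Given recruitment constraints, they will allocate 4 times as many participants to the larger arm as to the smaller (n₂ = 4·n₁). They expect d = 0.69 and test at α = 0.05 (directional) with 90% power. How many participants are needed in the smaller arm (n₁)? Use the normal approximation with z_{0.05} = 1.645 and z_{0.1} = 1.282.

n₁ = 23

With allocation ratio k = n₂/n₁ = 4, Var(x̄₁−x̄₂) = σ²(1/n₁ + 1/(k·n₁)) = σ²·(k+1)/(k·n₁).
So n₁ = (1 + 1/k)·((z_{α} + z_β)/d)² = 1.250 × (2.927/0.69)².
n₁ = 1.250 × 17.99 = 22.5.
Round up: n₁ = 23, giving n₂ = 4 × 23 = 92.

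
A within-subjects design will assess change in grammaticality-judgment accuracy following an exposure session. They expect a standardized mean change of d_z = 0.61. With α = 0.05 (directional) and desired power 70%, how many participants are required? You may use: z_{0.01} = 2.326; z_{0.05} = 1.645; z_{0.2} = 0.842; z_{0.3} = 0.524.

For a paired (one-sample on differences) test: n = ((z_{α} + z_β) / d)².
z_{α} + z_β = 1.645 + 0.524 = 2.169.
n = (2.169 / 0.61)² = 3.556² = 12.64.
Round up.

n = 13 pairs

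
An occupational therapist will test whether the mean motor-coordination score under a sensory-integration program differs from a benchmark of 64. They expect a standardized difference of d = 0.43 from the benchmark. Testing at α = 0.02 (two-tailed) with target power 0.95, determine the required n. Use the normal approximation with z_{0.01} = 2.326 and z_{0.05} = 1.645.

For a one-sample test: n = ((z_{α/2} + z_β) / d)².
z_{α/2} + z_β = 2.326 + 1.645 = 3.971.
n = (3.971 / 0.43)² = 9.235² = 85.28.
Round up.

n = 86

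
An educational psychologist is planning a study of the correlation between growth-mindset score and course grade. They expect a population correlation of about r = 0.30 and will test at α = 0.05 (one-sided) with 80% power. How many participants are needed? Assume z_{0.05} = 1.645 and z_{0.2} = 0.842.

n = 68

Fisher's z: C = ½·ln((1+r)/(1−r)) = ½·ln(1.8571) = 0.3095.
n = ((z_{α} + z_β)/C)² + 3.
(1.645 + 0.842) / 0.3095 = 2.487 / 0.3095 = 8.036.
n = 8.036² + 3 = 64.57 + 3 = 67.6.
Round up.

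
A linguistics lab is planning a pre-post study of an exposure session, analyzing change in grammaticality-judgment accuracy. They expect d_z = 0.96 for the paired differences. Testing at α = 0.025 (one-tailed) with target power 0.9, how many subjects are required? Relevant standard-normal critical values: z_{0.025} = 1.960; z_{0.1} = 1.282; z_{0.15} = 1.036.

n = 12 pairs

For a paired (one-sample on differences) test: n = ((z_{α} + z_β) / d)².
z_{α} + z_β = 1.960 + 1.282 = 3.242.
n = (3.242 / 0.96)² = 3.377² = 11.40.
Round up.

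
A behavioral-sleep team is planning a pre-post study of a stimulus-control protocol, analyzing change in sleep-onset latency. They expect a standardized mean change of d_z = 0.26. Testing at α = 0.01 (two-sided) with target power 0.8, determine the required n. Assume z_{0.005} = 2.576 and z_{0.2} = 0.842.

n = 173 pairs

For a paired (one-sample on differences) test: n = ((z_{α/2} + z_β) / d)².
z_{α/2} + z_β = 2.576 + 0.842 = 3.418.
n = (3.418 / 0.26)² = 13.146² = 172.82.
Round up.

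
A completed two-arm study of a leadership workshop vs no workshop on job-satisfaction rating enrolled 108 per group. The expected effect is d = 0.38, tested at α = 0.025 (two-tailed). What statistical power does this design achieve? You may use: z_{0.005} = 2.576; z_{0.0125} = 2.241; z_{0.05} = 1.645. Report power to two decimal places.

power ≈ 0.71

For two equal groups, power = Φ(d·√(n/2) − z_{α/2}).
d·√(n/2) = 0.38 × √(108/2) = 0.38 × 7.348 = 2.792.
z_β = 2.792 − 2.241 = 0.551.
Power = Φ(0.551) = 0.709.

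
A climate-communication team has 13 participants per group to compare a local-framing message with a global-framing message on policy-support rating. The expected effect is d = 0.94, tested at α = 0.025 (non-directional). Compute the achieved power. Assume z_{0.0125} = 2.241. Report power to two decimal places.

power ≈ 0.56

For two equal groups, power = Φ(d·√(n/2) − z_{α/2}).
d·√(n/2) = 0.94 × √(13/2) = 0.94 × 2.550 = 2.397.
z_β = 2.397 − 2.241 = 0.156.
Power = Φ(0.156) = 0.562.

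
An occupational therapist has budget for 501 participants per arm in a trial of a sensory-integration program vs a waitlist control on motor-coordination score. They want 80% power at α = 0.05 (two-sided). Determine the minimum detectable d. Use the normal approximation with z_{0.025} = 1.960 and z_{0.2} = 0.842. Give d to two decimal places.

d_min ≈ 0.18

For two independent groups of n = 501 each: d_min = (z_{α/2} + z_β)·√(2/n).
z-sum = 1.960 + 0.842 = 2.802.
d_min = 2.802 × √(2/501) = 2.802 × 0.0632 = 0.177.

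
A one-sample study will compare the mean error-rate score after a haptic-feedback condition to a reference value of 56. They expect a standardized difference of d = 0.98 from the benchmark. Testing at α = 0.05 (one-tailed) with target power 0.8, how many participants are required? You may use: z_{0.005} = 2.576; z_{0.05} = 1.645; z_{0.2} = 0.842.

For a one-sample test: n = ((z_{α} + z_β) / d)².
z_{α} + z_β = 1.645 + 0.842 = 2.487.
n = (2.487 / 0.98)² = 2.538² = 6.44.
Round up.

n = 7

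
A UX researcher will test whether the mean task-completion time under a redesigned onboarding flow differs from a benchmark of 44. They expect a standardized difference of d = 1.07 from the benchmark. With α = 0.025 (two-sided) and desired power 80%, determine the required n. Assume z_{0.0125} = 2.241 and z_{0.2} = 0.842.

n = 9

For a one-sample test: n = ((z_{α/2} + z_β) / d)².
z_{α/2} + z_β = 2.241 + 0.842 = 3.083.
n = (3.083 / 1.07)² = 2.881² = 8.30.
Round up.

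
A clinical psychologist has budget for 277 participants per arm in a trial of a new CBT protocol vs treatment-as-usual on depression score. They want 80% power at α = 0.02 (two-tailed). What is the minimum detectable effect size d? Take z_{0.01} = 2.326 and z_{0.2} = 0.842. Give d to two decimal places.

For two independent groups of n = 277 each: d_min = (z_{α/2} + z_β)·√(2/n).
z-sum = 2.326 + 0.842 = 3.168.
d_min = 3.168 × √(2/277) = 3.168 × 0.0850 = 0.269.

d_min ≈ 0.27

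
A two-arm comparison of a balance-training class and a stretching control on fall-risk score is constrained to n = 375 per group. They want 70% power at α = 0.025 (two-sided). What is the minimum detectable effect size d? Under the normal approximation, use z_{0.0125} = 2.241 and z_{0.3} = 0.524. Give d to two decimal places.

For two independent groups of n = 375 each: d_min = (z_{α/2} + z_β)·√(2/n).
z-sum = 2.241 + 0.524 = 2.765.
d_min = 2.765 × √(2/375) = 2.765 × 0.0730 = 0.202.

d_min ≈ 0.20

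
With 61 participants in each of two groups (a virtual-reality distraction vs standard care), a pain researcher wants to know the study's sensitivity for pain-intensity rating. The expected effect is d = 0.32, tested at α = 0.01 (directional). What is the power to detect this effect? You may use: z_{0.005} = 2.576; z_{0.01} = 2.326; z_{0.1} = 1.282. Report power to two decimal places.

For two equal groups, power = Φ(d·√(n/2) − z_{α}).
d·√(n/2) = 0.32 × √(61/2) = 0.32 × 5.523 = 1.767.
z_β = 1.767 − 2.326 = -0.559.
Power = Φ(-0.559) = 0.288.

power ≈ 0.29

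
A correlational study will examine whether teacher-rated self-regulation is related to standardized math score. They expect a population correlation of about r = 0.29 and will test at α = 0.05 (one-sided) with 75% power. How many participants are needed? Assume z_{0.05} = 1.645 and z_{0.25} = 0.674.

n = 64

Fisher's z: C = ½·ln((1+r)/(1−r)) = ½·ln(1.8169) = 0.2986.
n = ((z_{α} + z_β)/C)² + 3.
(1.645 + 0.674) / 0.2986 = 2.319 / 0.2986 = 7.766.
n = 7.766² + 3 = 60.31 + 3 = 63.3.
Round up.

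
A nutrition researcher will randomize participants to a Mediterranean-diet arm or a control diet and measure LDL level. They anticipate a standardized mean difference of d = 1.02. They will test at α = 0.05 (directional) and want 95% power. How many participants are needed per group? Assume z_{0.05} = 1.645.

For two independent groups with equal n: n = 2·((z_{α} + z_β) / d)².
z_{α} + z_β = 1.645 + 1.645 = 3.290.
n = 2 × (3.290 / 1.02)² = 2 × 3.225² = 2 × 10.40 = 20.8.
Round up to the next whole participant.

n = 21 per group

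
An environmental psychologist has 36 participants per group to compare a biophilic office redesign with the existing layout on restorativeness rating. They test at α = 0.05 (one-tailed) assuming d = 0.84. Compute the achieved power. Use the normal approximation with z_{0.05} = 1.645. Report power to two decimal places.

For two equal groups, power = Φ(d·√(n/2) − z_{α}).
d·√(n/2) = 0.84 × √(36/2) = 0.84 × 4.243 = 3.564.
z_β = 3.564 − 1.645 = 1.919.
Power = Φ(1.919) = 0.972.

power ≈ 0.97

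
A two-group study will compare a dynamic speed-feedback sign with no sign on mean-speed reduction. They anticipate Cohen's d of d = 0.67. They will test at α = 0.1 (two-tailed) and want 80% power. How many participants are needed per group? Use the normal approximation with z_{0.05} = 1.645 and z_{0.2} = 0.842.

n = 28 per group

For two independent groups with equal n: n = 2·((z_{α/2} + z_β) / d)².
z_{α/2} + z_β = 1.645 + 0.842 = 2.487.
n = 2 × (2.487 / 0.67)² = 2 × 3.712² = 2 × 13.78 = 27.6.
Round up to the next whole participant.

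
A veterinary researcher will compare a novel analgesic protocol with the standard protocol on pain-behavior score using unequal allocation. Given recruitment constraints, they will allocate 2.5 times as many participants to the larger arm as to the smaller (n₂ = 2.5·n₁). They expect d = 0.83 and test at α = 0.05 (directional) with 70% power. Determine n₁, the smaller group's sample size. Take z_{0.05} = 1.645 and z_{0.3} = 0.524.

With allocation ratio k = n₂/n₁ = 2.5, Var(x̄₁−x̄₂) = σ²(1/n₁ + 1/(k·n₁)) = σ²·(k+1)/(k·n₁).
So n₁ = (1 + 1/k)·((z_{α} + z_β)/d)² = 1.400 × (2.169/0.83)².
n₁ = 1.400 × 6.83 = 9.6.
Round up: n₁ = 10, giving n₂ = 2.5 × 10 = 25.

n₁ = 10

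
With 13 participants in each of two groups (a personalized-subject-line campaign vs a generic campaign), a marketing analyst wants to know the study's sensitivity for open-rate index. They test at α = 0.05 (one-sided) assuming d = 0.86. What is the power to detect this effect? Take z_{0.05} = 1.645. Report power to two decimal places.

For two equal groups, power = Φ(d·√(n/2) − z_{α}).
d·√(n/2) = 0.86 × √(13/2) = 0.86 × 2.550 = 2.193.
z_β = 2.193 − 1.645 = 0.548.
Power = Φ(0.548) = 0.708.

power ≈ 0.71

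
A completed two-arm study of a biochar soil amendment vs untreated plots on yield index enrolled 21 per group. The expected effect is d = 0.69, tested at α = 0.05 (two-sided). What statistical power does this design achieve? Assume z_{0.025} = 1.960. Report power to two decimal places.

power ≈ 0.61

For two equal groups, power = Φ(d·√(n/2) − z_{α/2}).
d·√(n/2) = 0.69 × √(21/2) = 0.69 × 3.240 = 2.236.
z_β = 2.236 − 1.960 = 0.276.
Power = Φ(0.276) = 0.609.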